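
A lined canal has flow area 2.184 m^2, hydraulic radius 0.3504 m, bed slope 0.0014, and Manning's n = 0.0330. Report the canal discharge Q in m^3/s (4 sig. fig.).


Approach: apply Manning's equation, Q = (1/n)*A*R^(2/3)*S^(1/2).
Q = (1/0.0330) * 2.184 * 0.3504^(2/3) * 0.0014^(1/2) = 1.231 m^3/s
Therefore the canal discharge Q = 1.231 m^3/s.


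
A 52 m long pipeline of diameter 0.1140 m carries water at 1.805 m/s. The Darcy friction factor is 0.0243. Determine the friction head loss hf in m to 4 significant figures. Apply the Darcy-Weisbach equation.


Approach: apply the Darcy-Weisbach equation, hf = f*(L/D)*(v^2/(2g)).
hf = 0.0243 * (52/0.1140) * (1.805^2 / (2*9.81))
hf = 1.841 m
Therefore the friction head loss hf = 1.841 m.


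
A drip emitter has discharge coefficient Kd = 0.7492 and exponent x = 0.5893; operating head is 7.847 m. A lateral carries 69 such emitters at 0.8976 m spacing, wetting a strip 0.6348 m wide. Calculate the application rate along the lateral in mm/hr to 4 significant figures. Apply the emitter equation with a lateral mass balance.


Approach: apply the emitter equation with a lateral mass balance, q = Kd*h^x; Q = n*q; rate = Q/(n*spacing*width).
Step 1 — single emitter flow (q = Kd*h^x):
  q = 0.7492 * 7.847^0.5893 = 2.52259 L/hr
Step 2 — total lateral flow: Q = 69 * 2.52259 = 174.059 L/hr
Step 3 — wetted area: A = 69 * 0.8976 * 0.6348 = 39.3160 m^2
Step 4 — application rate: Q/A = 174.059/39.3160 = 4.427 mm/hr
Therefore the application rate along the lateral = 4.427 mm/hr.


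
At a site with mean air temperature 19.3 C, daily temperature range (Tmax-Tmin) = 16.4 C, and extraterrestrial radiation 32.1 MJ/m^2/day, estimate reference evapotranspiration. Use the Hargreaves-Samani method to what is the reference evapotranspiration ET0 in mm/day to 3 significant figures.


Approach: apply the Hargreaves-Samani method, ET0 = 0.0023*(Tmean+17.8)*sqrt(Tmax-Tmin)*0.408*Ra.
ET0 = 0.0023*(19.3+17.8)*sqrt(16.4)*0.408*32.1 = 4.53 mm/day
Therefore the reference evapotranspiration ET0 = 4.53 mm/day.


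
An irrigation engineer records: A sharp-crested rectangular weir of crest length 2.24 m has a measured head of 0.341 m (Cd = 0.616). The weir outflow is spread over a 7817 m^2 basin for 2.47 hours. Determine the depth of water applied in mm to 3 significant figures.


Approach: apply the rectangular weir equation with a volume-to-depth conversion, Q = (2/3)*Cd*L*sqrt(2g)*H^1.5; d = Q*t/A * 1000.
Step 1 — weir discharge:
  Q = (2/3)*0.616*2.24*sqrt(2*9.81)*0.341^1.5 = 0.81137 m^3/s
Step 2 — volume: V = 0.81137 * 2.47*3600 = 7214.7 m^3
Step 3 — depth: d = V/A * 1000 = 7214.7/7817 * 1000 = 923 mm
Therefore the depth of water applied = 923 mm.


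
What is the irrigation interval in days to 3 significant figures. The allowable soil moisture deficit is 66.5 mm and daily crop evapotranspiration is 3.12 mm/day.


Approach: apply the irrigation interval relation, interval = SMD / ETc.
interval = 66.5 / 3.12 = 21.3 days
Therefore the irrigation interval = 21.3 days.


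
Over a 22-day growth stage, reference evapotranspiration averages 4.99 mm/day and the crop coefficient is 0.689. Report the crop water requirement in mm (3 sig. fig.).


Approach: apply the crop water requirement relation, CWR = ET0 * Kc * days.
CWR = 4.99 * 0.689 * 22 = 75.6 mm
Therefore the crop water requirement = 75.6 mm.


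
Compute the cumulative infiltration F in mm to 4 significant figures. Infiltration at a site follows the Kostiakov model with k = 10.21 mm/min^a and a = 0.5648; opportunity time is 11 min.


Approach: apply the Kostiakov infiltration equation, F = k*t^a.
F = 10.21 * 11^0.5648 = 39.56 mm
Therefore the cumulative infiltration F = 39.56 mm.


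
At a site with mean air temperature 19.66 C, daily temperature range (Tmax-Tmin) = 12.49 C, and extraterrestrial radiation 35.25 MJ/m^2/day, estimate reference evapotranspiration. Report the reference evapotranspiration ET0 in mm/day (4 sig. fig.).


Approach: apply the Hargreaves-Samani method, ET0 = 0.0023*(Tmean+17.8)*sqrt(Tmax-Tmin)*0.408*Ra.
ET0 = 0.0023*(19.66+17.8)*sqrt(12.49)*0.408*35.25 = 4.379 mm/day
Therefore the reference evapotranspiration ET0 = 4.379 mm/day.


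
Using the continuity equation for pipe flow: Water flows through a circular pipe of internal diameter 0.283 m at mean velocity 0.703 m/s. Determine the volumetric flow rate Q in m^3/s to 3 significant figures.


Approach: apply the continuity equation for pipe flow, Q = A * v with A = pi*(D/2)^2.
A = pi*(0.283/2)^2 = 0.062902 m^2
Q = 0.062902 * 0.703 = 0.0442 m^3/s
Therefore the volumetric flow rate Q = 0.0442 m^3/s.


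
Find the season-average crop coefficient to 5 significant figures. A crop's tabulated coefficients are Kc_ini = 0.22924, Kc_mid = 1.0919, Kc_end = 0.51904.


Approach: apply a simple seasonal average, Kc_avg = (Kc_ini + Kc_mid + Kc_end)/3.
Kc_avg = (0.22924 + 1.0919 + 0.51904)/3 = 0.61339
Therefore the season-average crop coefficient = 0.61339.


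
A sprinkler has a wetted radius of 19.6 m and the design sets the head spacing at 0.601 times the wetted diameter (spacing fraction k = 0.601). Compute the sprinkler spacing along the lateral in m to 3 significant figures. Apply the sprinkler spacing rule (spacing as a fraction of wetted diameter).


Approach: apply the sprinkler spacing rule (spacing as a fraction of wetted diameter), S = k*(2*R).
S = 0.601 * (2 * 19.6) = 23.6 m
Therefore the sprinkler spacing along the lateral = 23.6 m.


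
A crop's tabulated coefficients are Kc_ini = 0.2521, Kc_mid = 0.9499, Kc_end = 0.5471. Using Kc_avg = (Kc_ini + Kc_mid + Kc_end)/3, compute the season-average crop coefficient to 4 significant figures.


Kc_avg = (0.2521 + 0.9499 + 0.5471)/3 = 0.5830
Therefore the season-average crop coefficient = 0.5830.


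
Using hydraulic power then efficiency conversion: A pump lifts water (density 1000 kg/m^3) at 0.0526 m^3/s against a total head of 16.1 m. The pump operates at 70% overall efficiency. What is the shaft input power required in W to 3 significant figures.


Approach: apply hydraulic power then efficiency conversion, P = rho*g*Q*H; P_in = P/eta.
Step 1 — hydraulic power (P = rho*g*Q*H):
  P = 1000 * 9.81 * 0.0526 * 16.1 = 8307.7 W
Step 2 — input power: P_in = P/eta = 8307.7 / 0.7 = 11900 W
Therefore the shaft input power required = 11900 W.


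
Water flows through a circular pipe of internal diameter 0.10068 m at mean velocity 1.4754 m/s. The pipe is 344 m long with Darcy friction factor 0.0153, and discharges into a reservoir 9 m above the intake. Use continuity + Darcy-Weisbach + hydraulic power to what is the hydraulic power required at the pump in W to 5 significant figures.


Approach: apply continuity + Darcy-Weisbach + hydraulic power, Q = A*v; hf = f*(L/D)*(v^2/(2g)); H = static + hf; P = rho*g*Q*H.
Step 1 — flow rate (continuity, Q = A*v):
  A = pi*(0.10068/2)^2 = 0.007961159 m^2
  Q = 0.007961159 * 1.4754 = 0.01174589 m^3/s
Step 2 — friction head loss (Darcy-Weisbach):
  hf = 0.0153 * (344/0.10068) * (1.4754^2 / (2*9.81))
  hf = 5.799990 m
Step 3 — total head: H = 9 + 5.799990 = 14.79999 m
Step 4 — hydraulic power (P = rho*g*Q*H):
  P = 1000 * 9.81 * 0.01174589 * 14.79999 = 1705.4 W
Therefore the hydraulic power required at the pump = 1705.4 W.


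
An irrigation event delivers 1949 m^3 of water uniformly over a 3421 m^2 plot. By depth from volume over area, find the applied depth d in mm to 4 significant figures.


Approach: apply depth from volume over area, d = (V/A)*1000.
d = (1949 / 3421) * 1000 = 569.7 mm
Therefore the applied depth d = 569.7 mm.


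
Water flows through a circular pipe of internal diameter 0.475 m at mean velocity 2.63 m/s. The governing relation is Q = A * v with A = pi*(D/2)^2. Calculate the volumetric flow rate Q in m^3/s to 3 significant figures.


A = pi*(0.475/2)^2 = 0.17721 m^2
Q = 0.17721 * 2.63 = 0.466 m^3/s
Therefore the volumetric flow rate Q = 0.466 m^3/s.


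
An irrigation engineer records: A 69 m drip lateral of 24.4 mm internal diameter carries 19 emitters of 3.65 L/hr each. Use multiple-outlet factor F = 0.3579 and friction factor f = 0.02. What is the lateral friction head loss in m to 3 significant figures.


Approach: apply Darcy-Weisbach with the multiple-outlet F-factor, Q = n*q/(3600*1000) m^3/s; v = Q/A; hf = F*f*(L/D)*(v^2/(2g)).
Q = 19*3.65/(3600*1000) = 1.9264e-05 m^3/s
A = pi*(24.4e-3/2)^2 = 4.6759e-04 m^2, so v = Q/A = 0.041198 m/s
hf = 0.3579*0.02*(69/0.0244)*(0.041198^2/(2*9.81)) = 0.00175 m
Therefore the lateral friction head loss = 0.00175 m.


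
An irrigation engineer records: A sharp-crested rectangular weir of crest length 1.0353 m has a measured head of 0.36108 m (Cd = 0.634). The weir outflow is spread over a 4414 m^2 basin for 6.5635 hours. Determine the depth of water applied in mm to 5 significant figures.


Approach: apply the rectangular weir equation with a volume-to-depth conversion, Q = (2/3)*Cd*L*sqrt(2g)*H^1.5; d = Q*t/A * 1000.
Step 1 — weir discharge:
  Q = (2/3)*0.634*1.0353*sqrt(2*9.81)*0.36108^1.5 = 0.4205512 m^3/s
Step 2 — volume: V = 0.4205512 * 6.5635*3600 = 9937.036 m^3
Step 3 — depth: d = V/A * 1000 = 9937.036/4414 * 1000 = 2251.3 mm
Therefore the depth of water applied = 2251.3 mm.


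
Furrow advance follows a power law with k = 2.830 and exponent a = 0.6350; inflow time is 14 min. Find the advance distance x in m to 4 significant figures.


Approach: apply the power-law advance function, x = k*t^a.
x = 2.830 * 14^0.6350 = 15.12 m
Therefore the advance distance x = 15.12 m.


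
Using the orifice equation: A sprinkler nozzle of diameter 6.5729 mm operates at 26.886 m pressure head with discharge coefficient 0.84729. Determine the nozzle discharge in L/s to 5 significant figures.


Approach: apply the orifice equation, Q = Cd*A*sqrt(2*g*h), A = pi*(d/2)^2.
A = pi*(6.5729e-3/2)^2 = 3.393157e-05 m^2
Q = 0.84729 * 3.393157e-05 * sqrt(2*9.81*26.886) * 1000 = 0.66031 L/s
Therefore the nozzle discharge = 0.66031 L/s.


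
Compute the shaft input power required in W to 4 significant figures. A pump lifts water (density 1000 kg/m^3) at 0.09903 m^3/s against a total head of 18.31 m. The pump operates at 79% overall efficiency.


Approach: apply hydraulic power then efficiency conversion, P = rho*g*Q*H; P_in = P/eta.
Step 1 — hydraulic power (P = rho*g*Q*H):
  P = 1000 * 9.81 * 0.09903 * 18.31 = 17787.9 W
Step 2 — input power: P_in = P/eta = 17787.9 / 0.79 = 22520 W
Therefore the shaft input power required = 22520 W.


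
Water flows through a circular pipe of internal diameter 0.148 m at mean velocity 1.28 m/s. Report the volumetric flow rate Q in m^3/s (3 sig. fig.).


Approach: apply the continuity equation for pipe flow, Q = A * v with A = pi*(D/2)^2.
A = pi*(0.148/2)^2 = 0.017203 m^2
Q = 0.017203 * 1.28 = 0.0220 m^3/s
Therefore the volumetric flow rate Q = 0.0220 m^3/s.


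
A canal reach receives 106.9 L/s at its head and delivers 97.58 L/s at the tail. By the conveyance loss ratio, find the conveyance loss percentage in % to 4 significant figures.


Approach: apply the conveyance loss ratio, loss% = ((Q_head - Q_tail)/Q_head)*100.
loss = ((106.9 - 97.58)/106.9)*100 = 8.718 %
Therefore the conveyance loss percentage = 8.718 %.


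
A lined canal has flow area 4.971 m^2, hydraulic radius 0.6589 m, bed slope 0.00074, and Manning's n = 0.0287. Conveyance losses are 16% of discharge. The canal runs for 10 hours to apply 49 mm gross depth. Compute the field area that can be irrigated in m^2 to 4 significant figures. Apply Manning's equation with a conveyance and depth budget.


Approach: apply Manning's equation with a conveyance and depth budget, Q = (1/n)*A*R^(2/3)*S^(1/2); Q_field = Q*(1-loss); Area = Q_field*t/(d/1000).
Step 1 — canal discharge (Manning's equation):
  Q = (1/0.0287) * 4.971 * 0.6589^(2/3) * 0.00074^(1/2) = 3.56772 m^3/s
Step 2 — delivered flow: Q_field = 3.56772*(1 - 16/100) = 2.99688 m^3/s
Step 3 — volume delivered: V = 2.99688 * 10*3600 = 107888 m^3
Step 4 — area served: A = V / (depth/1000) = 107888 / 0.049 = 2202000 m^2
Therefore the field area that can be irrigated = 2202000 m^2.


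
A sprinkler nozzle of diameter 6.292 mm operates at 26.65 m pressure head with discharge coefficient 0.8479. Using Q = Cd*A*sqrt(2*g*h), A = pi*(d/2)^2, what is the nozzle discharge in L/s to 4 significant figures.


A = pi*(6.292e-3/2)^2 = 3.10933e-05 m^2
Q = 0.8479 * 3.10933e-05 * sqrt(2*9.81*26.65) * 1000 = 0.6029 L/s
Therefore the nozzle discharge = 0.6029 L/s.


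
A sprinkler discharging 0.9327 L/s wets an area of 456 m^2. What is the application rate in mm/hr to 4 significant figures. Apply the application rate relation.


Approach: apply the application rate relation, rate = (Q/A)*3600.
rate = (0.9327 / 456) * 3600 = 7.363 mm/hr
Therefore the application rate = 7.363 mm/hr.


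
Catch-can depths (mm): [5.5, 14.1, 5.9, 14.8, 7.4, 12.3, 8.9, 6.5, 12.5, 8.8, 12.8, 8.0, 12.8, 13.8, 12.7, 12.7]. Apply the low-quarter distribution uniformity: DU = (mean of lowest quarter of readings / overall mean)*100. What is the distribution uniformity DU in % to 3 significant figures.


sorted lowest 4 of 16: [5.5, 5.9, 6.5, 7.4] -> mean = 6.3250 mm
overall mean = 10.594 mm
DU = (6.3250/10.594)*100 = 59.7 %
Therefore the distribution uniformity DU = 59.7 %.


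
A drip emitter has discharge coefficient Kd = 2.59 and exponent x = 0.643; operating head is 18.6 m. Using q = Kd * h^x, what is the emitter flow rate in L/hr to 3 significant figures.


q = 2.59 * 18.6^0.643 = 17.0 L/hr
Therefore the emitter flow rate = 17.0 L/hr.


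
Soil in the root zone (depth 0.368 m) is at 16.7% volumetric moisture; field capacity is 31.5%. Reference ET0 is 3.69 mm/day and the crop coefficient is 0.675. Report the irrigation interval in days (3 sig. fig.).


Approach: apply soil-water budget scheduling, SMD = (FC-theta)/100*depth*1000; ETc = ET0*Kc; interval = SMD/ETc.
Step 1 — soil moisture deficit:
  SMD = (31.5 - 16.7)/100 * 0.368 * 1000 = 54.464 mm
Step 2 — daily crop ET (ETc = ET0*Kc):
  ETc = 3.69 * 0.675 = 2.4908 mm/day
Step 3 — irrigation interval (SMD/ETc):
  interval = 54.464 / 2.4908 = 21.9 days
Therefore the irrigation interval = 21.9 days.


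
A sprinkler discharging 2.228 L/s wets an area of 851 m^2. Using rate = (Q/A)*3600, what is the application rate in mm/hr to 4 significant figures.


rate = (2.228 / 851) * 3600 = 9.425 mm/hr
Therefore the application rate = 9.425 mm/hr.


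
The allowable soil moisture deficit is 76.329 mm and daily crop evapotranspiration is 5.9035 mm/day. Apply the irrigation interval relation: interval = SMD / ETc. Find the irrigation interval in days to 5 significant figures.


interval = 76.329 / 5.9035 = 12.929 days
Therefore the irrigation interval = 12.929 days.


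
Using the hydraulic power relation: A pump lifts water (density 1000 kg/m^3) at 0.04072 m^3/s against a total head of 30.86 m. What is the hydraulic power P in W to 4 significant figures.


Approach: apply the hydraulic power relation, P = rho*g*Q*H.
P = 1000 * 9.81 * 0.04072 * 30.86 = 12330 W
Therefore the hydraulic power P = 12330 W.


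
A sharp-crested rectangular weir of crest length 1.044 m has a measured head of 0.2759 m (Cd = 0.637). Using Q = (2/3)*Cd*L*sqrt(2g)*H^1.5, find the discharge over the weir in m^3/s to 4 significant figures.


Q = (2/3)*0.637*1.044*sqrt(2*9.81)*0.2759^1.5 = 0.2846 m^3/s
Therefore the discharge over the weir = 0.2846 m^3/s.


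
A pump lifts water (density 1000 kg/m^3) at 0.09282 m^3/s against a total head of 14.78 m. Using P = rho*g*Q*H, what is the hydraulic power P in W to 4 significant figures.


P = 1000 * 9.81 * 0.09282 * 14.78 = 13460 W
Therefore the hydraulic power P = 13460 W.


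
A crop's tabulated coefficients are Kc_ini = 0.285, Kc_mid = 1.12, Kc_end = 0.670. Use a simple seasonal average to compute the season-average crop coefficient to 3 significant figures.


Approach: apply a simple seasonal average, Kc_avg = (Kc_ini + Kc_mid + Kc_end)/3.
Kc_avg = (0.285 + 1.12 + 0.670)/3 = 0.692
Therefore the season-average crop coefficient = 0.692.


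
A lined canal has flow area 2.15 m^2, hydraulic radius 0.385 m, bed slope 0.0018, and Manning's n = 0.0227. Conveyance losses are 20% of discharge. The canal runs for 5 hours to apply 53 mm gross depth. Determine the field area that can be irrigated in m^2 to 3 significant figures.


Approach: apply Manning's equation with a conveyance and depth budget, Q = (1/n)*A*R^(2/3)*S^(1/2); Q_field = Q*(1-loss); Area = Q_field*t/(d/1000).
Step 1 — canal discharge (Manning's equation):
  Q = (1/0.0227) * 2.15 * 0.385^(2/3) * 0.0018^(1/2) = 2.1266 m^3/s
Step 2 — delivered flow: Q_field = 2.1266*(1 - 20/100) = 1.7013 m^3/s
Step 3 — volume delivered: V = 1.7013 * 5*3600 = 30623 m^3
Step 4 — area served: A = V / (depth/1000) = 30623 / 0.053 = 578000 m^2
Therefore the field area that can be irrigated = 578000 m^2.


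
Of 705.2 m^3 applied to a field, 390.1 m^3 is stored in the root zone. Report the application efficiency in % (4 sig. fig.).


Approach: apply the application efficiency ratio, Ea = (stored/applied)*100.
Ea = (390.1/705.2)*100 = 55.32 %
Therefore the application efficiency = 55.32 %.


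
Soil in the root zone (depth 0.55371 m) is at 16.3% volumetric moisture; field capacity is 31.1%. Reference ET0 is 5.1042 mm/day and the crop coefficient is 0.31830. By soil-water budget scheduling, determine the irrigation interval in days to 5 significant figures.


Approach: apply soil-water budget scheduling, SMD = (FC-theta)/100*depth*1000; ETc = ET0*Kc; interval = SMD/ETc.
Step 1 — soil moisture deficit:
  SMD = (31.1 - 16.3)/100 * 0.55371 * 1000 = 81.94908 mm
Step 2 — daily crop ET (ETc = ET0*Kc):
  ETc = 5.1042 * 0.31830 = 1.624667 mm/day
Step 3 — irrigation interval (SMD/ETc):
  interval = 81.94908 / 1.624667 = 50.441 days
Therefore the irrigation interval = 50.441 days.


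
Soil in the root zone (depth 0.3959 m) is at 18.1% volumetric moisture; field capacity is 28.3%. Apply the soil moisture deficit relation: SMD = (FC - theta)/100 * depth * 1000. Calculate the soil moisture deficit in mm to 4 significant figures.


SMD = (28.3 - 18.1)/100 * 0.3959 * 1000 = 40.38 mm
Therefore the soil moisture deficit = 40.38 mm.


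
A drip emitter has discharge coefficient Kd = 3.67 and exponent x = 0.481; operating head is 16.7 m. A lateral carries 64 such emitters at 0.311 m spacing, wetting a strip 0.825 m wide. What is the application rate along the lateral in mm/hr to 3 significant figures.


Approach: apply the emitter equation with a lateral mass balance, q = Kd*h^x; Q = n*q; rate = Q/(n*spacing*width).
Step 1 — single emitter flow (q = Kd*h^x):
  q = 3.67 * 16.7^0.481 = 14.216 L/hr
Step 2 — total lateral flow: Q = 64 * 14.216 = 909.86 L/hr
Step 3 — wetted area: A = 64 * 0.311 * 0.825 = 16.421 m^2
Step 4 — application rate: Q/A = 909.86/16.421 = 55.4 mm/hr
Therefore the application rate along the lateral = 55.4 mm/hr.


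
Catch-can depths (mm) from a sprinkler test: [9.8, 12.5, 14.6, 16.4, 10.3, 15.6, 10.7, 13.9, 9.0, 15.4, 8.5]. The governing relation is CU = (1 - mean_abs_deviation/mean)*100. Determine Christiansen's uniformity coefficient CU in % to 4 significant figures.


mean = 12.4273 mm
mean |d_i - mean| = 2.51570 mm
CU = (1 - 2.51570/12.4273)*100 = 79.76 %
Therefore Christiansen's uniformity coefficient CU = 79.76 %.


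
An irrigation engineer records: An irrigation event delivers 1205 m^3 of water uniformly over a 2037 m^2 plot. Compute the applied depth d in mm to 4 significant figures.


Approach: apply depth from volume over area, d = (V/A)*1000.
d = (1205 / 2037) * 1000 = 591.6 mm
Therefore the applied depth d = 591.6 mm.


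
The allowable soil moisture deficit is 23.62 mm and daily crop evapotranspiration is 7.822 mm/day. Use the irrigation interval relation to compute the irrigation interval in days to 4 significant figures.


Approach: apply the irrigation interval relation, interval = SMD / ETc.
interval = 23.62 / 7.822 = 3.020 days
Therefore the irrigation interval = 3.020 days.


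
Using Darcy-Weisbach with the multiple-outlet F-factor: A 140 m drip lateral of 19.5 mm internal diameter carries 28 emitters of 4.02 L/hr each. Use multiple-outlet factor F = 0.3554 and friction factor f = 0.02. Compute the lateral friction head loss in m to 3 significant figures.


Approach: apply Darcy-Weisbach with the multiple-outlet F-factor, Q = n*q/(3600*1000) m^3/s; v = Q/A; hf = F*f*(L/D)*(v^2/(2g)).
Q = 28*4.02/(3600*1000) = 3.1267e-05 m^3/s
A = pi*(19.5e-3/2)^2 = 2.9865e-04 m^2, so v = Q/A = 0.10469 m/s
hf = 0.3554*0.02*(140/0.0195)*(0.10469^2/(2*9.81)) = 0.0285 m
Therefore the lateral friction head loss = 0.0285 m.


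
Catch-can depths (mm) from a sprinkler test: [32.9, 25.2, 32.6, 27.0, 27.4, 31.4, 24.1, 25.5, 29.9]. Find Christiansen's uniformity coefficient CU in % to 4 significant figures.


Approach: apply Christiansen's uniformity coefficient, CU = (1 - mean_abs_deviation/mean)*100.
mean = 28.4444 mm
mean |d_i - mean| = 2.89383 mm
CU = (1 - 2.89383/28.4444)*100 = 89.83 %
Therefore Christiansen's uniformity coefficient CU = 89.83 %.


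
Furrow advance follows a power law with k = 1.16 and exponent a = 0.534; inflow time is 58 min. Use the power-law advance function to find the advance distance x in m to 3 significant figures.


Approach: apply the power-law advance function, x = k*t^a.
x = 1.16 * 58^0.534 = 10.1 m
Therefore the advance distance x = 10.1 m.


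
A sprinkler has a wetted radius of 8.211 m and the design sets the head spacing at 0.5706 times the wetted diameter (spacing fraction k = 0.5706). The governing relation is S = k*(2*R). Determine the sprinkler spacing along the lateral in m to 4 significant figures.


S = 0.5706 * (2 * 8.211) = 9.370 m
Therefore the sprinkler spacing along the lateral = 9.370 m.


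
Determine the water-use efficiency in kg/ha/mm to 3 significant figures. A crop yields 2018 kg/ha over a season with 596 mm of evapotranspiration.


Approach: apply the water-use efficiency ratio, WUE = yield/ET.
WUE = 2018 / 596 = 3.39 kg/ha/mm
Therefore the water-use efficiency = 3.39 kg/ha/mm.


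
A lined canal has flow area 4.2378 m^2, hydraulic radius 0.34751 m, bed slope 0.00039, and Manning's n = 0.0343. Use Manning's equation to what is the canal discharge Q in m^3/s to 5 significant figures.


Approach: apply Manning's equation, Q = (1/n)*A*R^(2/3)*S^(1/2).
Q = (1/0.0343) * 4.2378 * 0.34751^(2/3) * 0.00039^(1/2) = 1.2060 m^3/s
Therefore the canal discharge Q = 1.2060 m^3/s.


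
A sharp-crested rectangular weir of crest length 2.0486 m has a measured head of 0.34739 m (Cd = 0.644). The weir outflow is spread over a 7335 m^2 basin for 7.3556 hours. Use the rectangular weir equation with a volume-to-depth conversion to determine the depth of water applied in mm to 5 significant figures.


Approach: apply the rectangular weir equation with a volume-to-depth conversion, Q = (2/3)*Cd*L*sqrt(2g)*H^1.5; d = Q*t/A * 1000.
Step 1 — weir discharge:
  Q = (2/3)*0.644*2.0486*sqrt(2*9.81)*0.34739^1.5 = 0.7976773 m^3/s
Step 2 — volume: V = 0.7976773 * 7.3556*3600 = 21122.62 m^3
Step 3 — depth: d = V/A * 1000 = 21122.62/7335 * 1000 = 2879.7 mm
Therefore the depth of water applied = 2879.7 mm.


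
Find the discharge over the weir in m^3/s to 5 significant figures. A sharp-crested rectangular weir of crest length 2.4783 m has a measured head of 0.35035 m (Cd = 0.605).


Approach: apply the rectangular weir equation, Q = (2/3)*Cd*L*sqrt(2g)*H^1.5.
Q = (2/3)*0.605*2.4783*sqrt(2*9.81)*0.35035^1.5 = 0.91816 m^3/s
Therefore the discharge over the weir = 0.91816 m^3/s.


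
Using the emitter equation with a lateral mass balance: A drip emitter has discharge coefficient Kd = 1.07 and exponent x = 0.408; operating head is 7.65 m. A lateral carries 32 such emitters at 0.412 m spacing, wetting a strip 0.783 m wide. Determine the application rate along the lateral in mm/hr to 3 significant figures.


Approach: apply the emitter equation with a lateral mass balance, q = Kd*h^x; Q = n*q; rate = Q/(n*spacing*width).
Step 1 — single emitter flow (q = Kd*h^x):
  q = 1.07 * 7.65^0.408 = 2.4542 L/hr
Step 2 — total lateral flow: Q = 32 * 2.4542 = 78.536 L/hr
Step 3 — wetted area: A = 32 * 0.412 * 0.783 = 10.323 m^2
Step 4 — application rate: Q/A = 78.536/10.323 = 7.61 mm/hr
Therefore the application rate along the lateral = 7.61 mm/hr.


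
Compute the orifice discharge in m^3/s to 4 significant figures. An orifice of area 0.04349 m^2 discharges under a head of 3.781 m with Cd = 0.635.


Approach: apply the orifice equation, Q = Cd*A*sqrt(2*g*h).
Q = 0.635 * 0.04349 * sqrt(2*9.81*3.781) = 0.2379 m^3/s
Therefore the orifice discharge = 0.2379 m^3/s.


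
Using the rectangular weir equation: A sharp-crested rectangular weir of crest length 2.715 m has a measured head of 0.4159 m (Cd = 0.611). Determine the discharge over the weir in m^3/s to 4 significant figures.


Approach: apply the rectangular weir equation, Q = (2/3)*Cd*L*sqrt(2g)*H^1.5.
Q = (2/3)*0.611*2.715*sqrt(2*9.81)*0.4159^1.5 = 1.314 m^3/s
Therefore the discharge over the weir = 1.314 m^3/s.


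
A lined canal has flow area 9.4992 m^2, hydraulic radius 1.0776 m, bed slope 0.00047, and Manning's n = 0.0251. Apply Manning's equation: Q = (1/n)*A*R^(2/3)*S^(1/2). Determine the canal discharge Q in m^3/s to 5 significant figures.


Q = (1/0.0251) * 9.4992 * 1.0776^(2/3) * 0.00047^(1/2) = 8.6238 m^3/s
Therefore the canal discharge Q = 8.6238 m^3/s.


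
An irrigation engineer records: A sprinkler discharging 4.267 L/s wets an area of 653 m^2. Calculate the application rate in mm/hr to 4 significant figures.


Approach: apply the application rate relation, rate = (Q/A)*3600.
rate = (4.267 / 653) * 3600 = 23.52 mm/hr
Therefore the application rate = 23.52 mm/hr.


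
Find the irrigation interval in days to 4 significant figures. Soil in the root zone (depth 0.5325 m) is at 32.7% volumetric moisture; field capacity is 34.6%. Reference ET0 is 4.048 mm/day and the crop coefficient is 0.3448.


Approach: apply soil-water budget scheduling, SMD = (FC-theta)/100*depth*1000; ETc = ET0*Kc; interval = SMD/ETc.
Step 1 — soil moisture deficit:
  SMD = (34.6 - 32.7)/100 * 0.5325 * 1000 = 10.1175 mm
Step 2 — daily crop ET (ETc = ET0*Kc):
  ETc = 4.048 * 0.3448 = 1.39575 mm/day
Step 3 — irrigation interval (SMD/ETc):
  interval = 10.1175 / 1.39575 = 7.249 days
Therefore the irrigation interval = 7.249 days.


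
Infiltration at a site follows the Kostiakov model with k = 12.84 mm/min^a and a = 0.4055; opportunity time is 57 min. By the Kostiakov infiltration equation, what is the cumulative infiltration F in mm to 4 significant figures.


Approach: apply the Kostiakov infiltration equation, F = k*t^a.
F = 12.84 * 57^0.4055 = 66.16 mm
Therefore the cumulative infiltration F = 66.16 mm.


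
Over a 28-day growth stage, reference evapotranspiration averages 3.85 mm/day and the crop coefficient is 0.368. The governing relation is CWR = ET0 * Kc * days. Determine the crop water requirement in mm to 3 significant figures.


CWR = 3.85 * 0.368 * 28 = 39.7 mm
Therefore the crop water requirement = 39.7 mm.


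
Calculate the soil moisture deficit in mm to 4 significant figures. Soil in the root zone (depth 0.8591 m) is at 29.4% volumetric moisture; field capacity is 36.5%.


Approach: apply the soil moisture deficit relation, SMD = (FC - theta)/100 * depth * 1000.
SMD = (36.5 - 29.4)/100 * 0.8591 * 1000 = 61.00 mm
Therefore the soil moisture deficit = 61.00 mm.


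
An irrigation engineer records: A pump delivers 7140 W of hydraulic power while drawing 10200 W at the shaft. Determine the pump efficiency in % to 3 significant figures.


Approach: apply the efficiency ratio, eta = (P_out/P_in)*100.
eta = (7140 / 10200) * 100 = 70.0 %
Therefore the pump efficiency = 70.0 %.


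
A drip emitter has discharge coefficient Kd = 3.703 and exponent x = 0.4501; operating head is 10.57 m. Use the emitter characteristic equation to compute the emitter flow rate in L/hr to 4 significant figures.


Approach: apply the emitter characteristic equation, q = Kd * h^x.
q = 3.703 * 10.57^0.4501 = 10.70 L/hr
Therefore the emitter flow rate = 10.70 L/hr.


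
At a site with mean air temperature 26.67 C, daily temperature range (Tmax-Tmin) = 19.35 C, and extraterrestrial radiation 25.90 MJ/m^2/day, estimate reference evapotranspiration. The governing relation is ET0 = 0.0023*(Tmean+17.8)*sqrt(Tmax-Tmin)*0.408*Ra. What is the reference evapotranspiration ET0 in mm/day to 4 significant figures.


ET0 = 0.0023*(26.67+17.8)*sqrt(19.35)*0.408*25.90 = 4.754 mm/day
Therefore the reference evapotranspiration ET0 = 4.754 mm/day.


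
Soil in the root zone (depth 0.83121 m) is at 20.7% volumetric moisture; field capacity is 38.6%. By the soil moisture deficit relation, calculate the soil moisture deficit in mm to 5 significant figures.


Approach: apply the soil moisture deficit relation, SMD = (FC - theta)/100 * depth * 1000.
SMD = (38.6 - 20.7)/100 * 0.83121 * 1000 = 148.79 mm
Therefore the soil moisture deficit = 148.79 mm.


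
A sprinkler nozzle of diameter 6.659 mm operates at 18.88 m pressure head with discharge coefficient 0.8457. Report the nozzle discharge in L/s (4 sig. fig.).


Approach: apply the orifice equation, Q = Cd*A*sqrt(2*g*h), A = pi*(d/2)^2.
A = pi*(6.659e-3/2)^2 = 3.48263e-05 m^2
Q = 0.8457 * 3.48263e-05 * sqrt(2*9.81*18.88) * 1000 = 0.5669 L/s
Therefore the nozzle discharge = 0.5669 L/s.


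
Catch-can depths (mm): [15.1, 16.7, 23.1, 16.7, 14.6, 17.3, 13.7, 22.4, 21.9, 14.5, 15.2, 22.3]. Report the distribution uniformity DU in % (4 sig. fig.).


Approach: apply the low-quarter distribution uniformity, DU = (mean of lowest quarter of readings / overall mean)*100.
sorted lowest 3 of 12: [13.7, 14.5, 14.6] -> mean = 14.2667 mm
overall mean = 17.7917 mm
DU = (14.2667/17.7917)*100 = 80.19 %
Therefore the distribution uniformity DU = 80.19 %.


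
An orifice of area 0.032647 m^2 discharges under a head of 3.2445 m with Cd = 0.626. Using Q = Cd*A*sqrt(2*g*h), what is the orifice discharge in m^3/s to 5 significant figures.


Q = 0.626 * 0.032647 * sqrt(2*9.81*3.2445) = 0.16306 m^3/s
Therefore the orifice discharge = 0.16306 m^3/s.


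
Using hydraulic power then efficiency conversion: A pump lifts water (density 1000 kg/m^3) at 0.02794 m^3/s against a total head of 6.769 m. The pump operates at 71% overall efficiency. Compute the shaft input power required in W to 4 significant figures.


Approach: apply hydraulic power then efficiency conversion, P = rho*g*Q*H; P_in = P/eta.
Step 1 — hydraulic power (P = rho*g*Q*H):
  P = 1000 * 9.81 * 0.02794 * 6.769 = 1855.32 W
Step 2 — input power: P_in = P/eta = 1855.32 / 0.71 = 2613 W
Therefore the shaft input power required = 2613 W.


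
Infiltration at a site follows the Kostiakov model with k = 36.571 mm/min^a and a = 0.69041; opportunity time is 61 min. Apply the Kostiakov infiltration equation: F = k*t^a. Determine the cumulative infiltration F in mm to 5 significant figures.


F = 36.571 * 61^0.69041 = 624.81 mm
Therefore the cumulative infiltration F = 624.81 mm.


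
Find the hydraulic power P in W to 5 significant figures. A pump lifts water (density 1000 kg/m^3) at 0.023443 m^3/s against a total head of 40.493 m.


Approach: apply the hydraulic power relation, P = rho*g*Q*H.
P = 1000 * 9.81 * 0.023443 * 40.493 = 9312.4 W
Therefore the hydraulic power P = 9312.4 W.


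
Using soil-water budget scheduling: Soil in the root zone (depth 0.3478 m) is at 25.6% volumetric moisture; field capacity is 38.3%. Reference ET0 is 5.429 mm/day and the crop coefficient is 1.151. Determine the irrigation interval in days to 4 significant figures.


Approach: apply soil-water budget scheduling, SMD = (FC-theta)/100*depth*1000; ETc = ET0*Kc; interval = SMD/ETc.
Step 1 — soil moisture deficit:
  SMD = (38.3 - 25.6)/100 * 0.3478 * 1000 = 44.1706 mm
Step 2 — daily crop ET (ETc = ET0*Kc):
  ETc = 5.429 * 1.151 = 6.24878 mm/day
Step 3 — irrigation interval (SMD/ETc):
  interval = 44.1706 / 6.24878 = 7.069 days
Therefore the irrigation interval = 7.069 days.


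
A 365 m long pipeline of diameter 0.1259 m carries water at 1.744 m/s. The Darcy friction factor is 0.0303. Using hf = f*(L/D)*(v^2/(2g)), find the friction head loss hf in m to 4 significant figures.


hf = 0.0303 * (365/0.1259) * (1.744^2 / (2*9.81))
hf = 13.62 m
Therefore the friction head loss hf = 13.62 m.


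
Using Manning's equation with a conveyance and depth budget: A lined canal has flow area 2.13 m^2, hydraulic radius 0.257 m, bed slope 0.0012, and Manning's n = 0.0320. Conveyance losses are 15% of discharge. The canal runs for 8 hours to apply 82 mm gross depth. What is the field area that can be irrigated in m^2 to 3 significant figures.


Approach: apply Manning's equation with a conveyance and depth budget, Q = (1/n)*A*R^(2/3)*S^(1/2); Q_field = Q*(1-loss); Area = Q_field*t/(d/1000).
Step 1 — canal discharge (Manning's equation):
  Q = (1/0.0320) * 2.13 * 0.257^(2/3) * 0.0012^(1/2) = 0.93206 m^3/s
Step 2 — delivered flow: Q_field = 0.93206*(1 - 15/100) = 0.79225 m^3/s
Step 3 — volume delivered: V = 0.79225 * 8*3600 = 22817 m^3
Step 4 — area served: A = V / (depth/1000) = 22817 / 0.082 = 278000 m^2
Therefore the field area that can be irrigated = 278000 m^2.


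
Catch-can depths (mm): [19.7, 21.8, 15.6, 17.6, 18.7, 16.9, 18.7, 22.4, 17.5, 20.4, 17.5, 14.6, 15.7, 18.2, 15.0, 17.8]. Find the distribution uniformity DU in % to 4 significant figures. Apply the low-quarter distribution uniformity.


Approach: apply the low-quarter distribution uniformity, DU = (mean of lowest quarter of readings / overall mean)*100.
sorted lowest 4 of 16: [14.6, 15.0, 15.6, 15.7] -> mean = 15.2250 mm
overall mean = 18.0063 mm
DU = (15.2250/18.0063)*100 = 84.55 %
Therefore the distribution uniformity DU = 84.55 %.


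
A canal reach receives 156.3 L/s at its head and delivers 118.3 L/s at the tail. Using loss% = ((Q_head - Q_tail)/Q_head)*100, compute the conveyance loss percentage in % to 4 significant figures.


loss = ((156.3 - 118.3)/156.3)*100 = 24.31 %
Therefore the conveyance loss percentage = 24.31 %.


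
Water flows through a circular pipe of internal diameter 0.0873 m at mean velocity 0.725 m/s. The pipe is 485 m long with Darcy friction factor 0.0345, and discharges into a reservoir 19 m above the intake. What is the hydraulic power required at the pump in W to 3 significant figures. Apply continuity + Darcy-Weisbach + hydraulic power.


Approach: apply continuity + Darcy-Weisbach + hydraulic power, Q = A*v; hf = f*(L/D)*(v^2/(2g)); H = static + hf; P = rho*g*Q*H.
Step 1 — flow rate (continuity, Q = A*v):
  A = pi*(0.0873/2)^2 = 0.0059857 m^2
  Q = 0.0059857 * 0.725 = 0.0043397 m^3/s
Step 2 — friction head loss (Darcy-Weisbach):
  hf = 0.0345 * (485/0.0873) * (0.725^2 / (2*9.81))
  hf = 5.1348 m
Step 3 — total head: H = 19 + 5.1348 = 24.135 m
Step 4 — hydraulic power (P = rho*g*Q*H):
  P = 1000 * 9.81 * 0.0043397 * 24.135 = 1030 W
Therefore the hydraulic power required at the pump = 1030 W.


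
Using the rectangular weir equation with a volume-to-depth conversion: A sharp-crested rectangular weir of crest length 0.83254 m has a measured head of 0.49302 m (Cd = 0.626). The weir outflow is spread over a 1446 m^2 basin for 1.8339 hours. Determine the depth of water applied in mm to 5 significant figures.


Approach: apply the rectangular weir equation with a volume-to-depth conversion, Q = (2/3)*Cd*L*sqrt(2g)*H^1.5; d = Q*t/A * 1000.
Step 1 — weir discharge:
  Q = (2/3)*0.626*0.83254*sqrt(2*9.81)*0.49302^1.5 = 0.5327635 m^3/s
Step 2 — volume: V = 0.5327635 * 1.8339*3600 = 3517.326 m^3
Step 3 — depth: d = V/A * 1000 = 3517.326/1446 * 1000 = 2432.5 mm
Therefore the depth of water applied = 2432.5 mm.


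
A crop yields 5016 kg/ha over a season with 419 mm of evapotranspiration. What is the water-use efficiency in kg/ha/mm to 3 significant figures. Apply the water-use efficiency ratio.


Approach: apply the water-use efficiency ratio, WUE = yield/ET.
WUE = 5016 / 419 = 12.0 kg/ha/mm
Therefore the water-use efficiency = 12.0 kg/ha/mm.


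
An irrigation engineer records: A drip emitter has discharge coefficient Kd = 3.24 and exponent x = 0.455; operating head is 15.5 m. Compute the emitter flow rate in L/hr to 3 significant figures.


Approach: apply the emitter characteristic equation, q = Kd * h^x.
q = 3.24 * 15.5^0.455 = 11.3 L/hr
Therefore the emitter flow rate = 11.3 L/hr.


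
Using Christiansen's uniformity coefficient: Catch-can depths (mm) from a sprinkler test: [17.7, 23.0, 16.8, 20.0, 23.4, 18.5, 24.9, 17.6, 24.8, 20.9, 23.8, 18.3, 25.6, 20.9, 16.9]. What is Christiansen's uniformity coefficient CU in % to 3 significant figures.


Approach: apply Christiansen's uniformity coefficient, CU = (1 - mean_abs_deviation/mean)*100.
mean = 20.873 mm
mean |d_i - mean| = 2.7084 mm
CU = (1 - 2.7084/20.873)*100 = 87.0 %
Therefore Christiansen's uniformity coefficient CU = 87.0 %.


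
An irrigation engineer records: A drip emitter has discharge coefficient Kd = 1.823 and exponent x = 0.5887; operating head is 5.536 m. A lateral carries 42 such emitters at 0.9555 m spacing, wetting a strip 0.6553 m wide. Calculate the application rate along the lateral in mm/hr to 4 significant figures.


Approach: apply the emitter equation with a lateral mass balance, q = Kd*h^x; Q = n*q; rate = Q/(n*spacing*width).
Step 1 — single emitter flow (q = Kd*h^x):
  q = 1.823 * 5.536^0.5887 = 4.99236 L/hr
Step 2 — total lateral flow: Q = 42 * 4.99236 = 209.679 L/hr
Step 3 — wetted area: A = 42 * 0.9555 * 0.6553 = 26.2978 m^2
Step 4 — application rate: Q/A = 209.679/26.2978 = 7.973 mm/hr
Therefore the application rate along the lateral = 7.973 mm/hr.


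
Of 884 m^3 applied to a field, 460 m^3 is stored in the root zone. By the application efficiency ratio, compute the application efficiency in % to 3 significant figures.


Approach: apply the application efficiency ratio, Ea = (stored/applied)*100.
Ea = (460/884)*100 = 52.0 %
Therefore the application efficiency = 52.0 %.


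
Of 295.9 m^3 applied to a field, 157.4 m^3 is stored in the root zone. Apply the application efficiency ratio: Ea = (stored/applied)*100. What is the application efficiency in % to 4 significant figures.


Ea = (157.4/295.9)*100 = 53.19 %
Therefore the application efficiency = 53.19 %.


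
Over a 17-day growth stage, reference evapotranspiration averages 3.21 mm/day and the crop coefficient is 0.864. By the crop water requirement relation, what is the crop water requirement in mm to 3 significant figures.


Approach: apply the crop water requirement relation, CWR = ET0 * Kc * days.
CWR = 3.21 * 0.864 * 17 = 47.1 mm
Therefore the crop water requirement = 47.1 mm.


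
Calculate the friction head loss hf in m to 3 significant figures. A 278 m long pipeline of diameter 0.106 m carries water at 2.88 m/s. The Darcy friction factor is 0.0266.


Approach: apply the Darcy-Weisbach equation, hf = f*(L/D)*(v^2/(2g)).
hf = 0.0266 * (278/0.106) * (2.88^2 / (2*9.81))
hf = 29.5 m
Therefore the friction head loss hf = 29.5 m.


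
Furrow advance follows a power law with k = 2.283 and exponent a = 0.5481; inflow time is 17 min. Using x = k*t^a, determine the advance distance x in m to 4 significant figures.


x = 2.283 * 17^0.5481 = 10.79 m
Therefore the advance distance x = 10.79 m.


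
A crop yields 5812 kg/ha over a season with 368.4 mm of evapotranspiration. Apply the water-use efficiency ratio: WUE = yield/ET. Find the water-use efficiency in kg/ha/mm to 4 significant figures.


WUE = 5812 / 368.4 = 15.78 kg/ha/mm
Therefore the water-use efficiency = 15.78 kg/ha/mm.


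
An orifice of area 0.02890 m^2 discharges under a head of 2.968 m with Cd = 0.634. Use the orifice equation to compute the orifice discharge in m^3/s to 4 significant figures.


Approach: apply the orifice equation, Q = Cd*A*sqrt(2*g*h).
Q = 0.634 * 0.02890 * sqrt(2*9.81*2.968) = 0.1398 m^3/s
Therefore the orifice discharge = 0.1398 m^3/s.
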